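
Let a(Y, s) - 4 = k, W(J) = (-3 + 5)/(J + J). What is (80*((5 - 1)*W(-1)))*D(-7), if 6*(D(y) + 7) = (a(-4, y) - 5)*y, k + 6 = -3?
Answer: -4480/3 ≈ -1493.3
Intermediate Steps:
W(J) = 1/J (W(J) = 2/((2*J)) = 2*(1/(2*J)) = 1/J)
k = -9 (k = -6 - 3 = -9)
a(Y, s) = -5 (a(Y, s) = 4 - 9 = -5)
D(y) = -7 - 5*y/3 (D(y) = -7 + ((-5 - 5)*y)/6 = -7 + (-10*y)/6 = -7 - 5*y/3)
(80*((5 - 1)*W(-1)))*D(-7) = (80*((5 - 1)/(-1)))*(-7 - 5/3*(-7)) = (80*(4*(-1)))*(-7 + 35/3) = (80*(-4))*(14/3) = -320*14/3 = -4480/3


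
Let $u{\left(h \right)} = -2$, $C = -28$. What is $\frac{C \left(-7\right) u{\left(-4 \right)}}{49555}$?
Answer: $- \frac{392}{49555} \approx -0.0079104$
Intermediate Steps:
$\frac{C \left(-7\right) u{\left(-4 \right)}}{49555} = \frac{\left(-28\right) \left(-7\right) \left(-2\right)}{49555} = 196 \left(-2\right) \frac{1}{49555} = \left(-392\right) \frac{1}{49555} = - \frac{392}{49555}$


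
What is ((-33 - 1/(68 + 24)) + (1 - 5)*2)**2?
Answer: 14235529/8464 ≈ 1681.9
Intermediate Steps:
((-33 - 1/(68 + 24)) + (1 - 5)*2)**2 = ((-33 - 1/92) - 4*2)**2 = ((-33 - 1*1/92) - 8)**2 = ((-33 - 1/92) - 8)**2 = (-3037/92 - 8)**2 = (-3773/92)**2 = 14235529/8464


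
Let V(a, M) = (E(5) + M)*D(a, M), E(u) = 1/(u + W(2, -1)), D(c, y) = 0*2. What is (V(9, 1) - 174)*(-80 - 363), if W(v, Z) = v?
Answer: 77082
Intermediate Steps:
D(c, y) = 0
E(u) = 1/(2 + u) (E(u) = 1/(u + 2) = 1/(2 + u))
V(a, M) = 0 (V(a, M) = (1/(2 + 5) + M)*0 = (1/7 + M)*0 = (⅐ + M)*0 = 0)
(V(9, 1) - 174)*(-80 - 363) = (0 - 174)*(-80 - 363) = -174*(-443) = 77082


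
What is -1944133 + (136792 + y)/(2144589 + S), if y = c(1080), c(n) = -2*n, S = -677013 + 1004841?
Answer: -4806707344829/2472417 ≈ -1.9441e+6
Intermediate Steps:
S = 327828
y = -2160 (y = -2*1080 = -2160)
-1944133 + (136792 + y)/(2144589 + S) = -1944133 + (136792 - 2160)/(2144589 + 327828) = -1944133 + 134632/2472417 = -4806707344829/2472417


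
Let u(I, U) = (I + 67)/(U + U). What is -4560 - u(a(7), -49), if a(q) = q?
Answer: -223403/49 ≈ -4559.2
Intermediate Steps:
u(I, U) = (67 + I)/(2*U) (u(I, U) = (67 + I)/((2*U)) = (67 + I)*(1/(2*U)) = (67 + I)/(2*U))
-4560 - u(a(7), -49) = -4560 - (67 + 7)/(2*(-49)) = -4560 - (-1)*74/(2*49) = -4560 - 1*(-37/49) = -4560 + 37/49 = -223403/49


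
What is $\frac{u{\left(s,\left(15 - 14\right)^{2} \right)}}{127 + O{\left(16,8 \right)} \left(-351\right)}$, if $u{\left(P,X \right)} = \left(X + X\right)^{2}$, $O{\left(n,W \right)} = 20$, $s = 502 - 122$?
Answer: $- \frac{4}{6893} \approx -0.0005803$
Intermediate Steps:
$s = 380$ ($s = 502 - 122 = 380$)
$u{\left(P,X \right)} = 4 X^{2}$ ($u{\left(P,X \right)} = \left(2 X\right)^{2} = 4 X^{2}$)
$\frac{u{\left(s,\left(15 - 14\right)^{2} \right)}}{127 + O{\left(16,8 \right)} \left(-351\right)} = \frac{4 \left(\left(15 - 14\right)^{2}\right)^{2}}{127 + 20 \left(-351\right)} = \frac{4 \left(1^{2}\right)^{2}}{127 - 7020} = \frac{4 \cdot 1^{2}}{-6893} = 4 \cdot 1 \left(- \frac{1}{6893}\right) = 4 \left(- \frac{1}{6893}\right) = - \frac{4}{6893}$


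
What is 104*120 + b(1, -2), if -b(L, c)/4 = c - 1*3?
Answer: 12500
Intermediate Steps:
b(L, c) = 12 - 4*c (b(L, c) = -4*(c - 1*3) = -4*(c - 3) = -4*(-3 + c) = 12 - 4*c)
104*120 + b(1, -2) = 104*120 + (12 - 4*(-2)) = 12480 + (12 + 8) = 12480 + 20 = 12500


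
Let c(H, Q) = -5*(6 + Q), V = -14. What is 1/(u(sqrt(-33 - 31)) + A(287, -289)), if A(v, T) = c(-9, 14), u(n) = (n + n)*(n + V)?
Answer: -57/25540 + 14*I/6385 ≈ -0.0022318 + 0.0021926*I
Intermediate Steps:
u(n) = 2*n*(-14 + n) (u(n) = (n + n)*(n - 14) = (2*n)*(-14 + n) = 2*n*(-14 + n))
c(H, Q) = -30 - 5*Q
A(v, T) = -100 (A(v, T) = -30 - 5*14 = -30 - 70 = -100)
1/(u(sqrt(-33 - 31)) + A(287, -289)) = 1/(2*sqrt(-33 - 31)*(-14 + sqrt(-33 - 31)) - 100) = 1/(2*sqrt(-64)*(-14 + sqrt(-64)) - 100) = 1/(2*(8*I)*(-14 + 8*I) - 100) = 1/(16*I*(-14 + 8*I) - 100) = 1/(-100 + 16*I*(-14 + 8*I))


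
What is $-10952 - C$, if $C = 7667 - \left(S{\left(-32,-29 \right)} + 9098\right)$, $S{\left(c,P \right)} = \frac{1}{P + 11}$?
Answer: $- \frac{171379}{18} \approx -9521.1$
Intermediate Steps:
$S{\left(c,P \right)} = \frac{1}{11 + P}$
$C = - \frac{25757}{18}$ ($C = 7667 - \left(\frac{1}{11 - 29} + 9098\right) = 7667 - \left(\frac{1}{-18} + 9098\right) = 7667 - \left(- \frac{1}{18} + 9098\right) = 7667 - \frac{163763}{18} = - \frac{25757}{18} \approx -1430.9$)
$-10952 - C = -10952 - - \frac{25757}{18} = -10952 + \frac{25757}{18} = - \frac{171379}{18}$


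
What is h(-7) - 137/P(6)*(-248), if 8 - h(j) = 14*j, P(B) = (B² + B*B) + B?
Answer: 21122/39 ≈ 541.59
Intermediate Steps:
P(B) = B + 2*B² (P(B) = (B² + B²) + B = 2*B² + B = B + 2*B²)
h(j) = 8 - 14*j
h(-7) - 137/P(6)*(-248) = (8 - 14*(-7)) - 137*1/(6*(1 + 2*6))*(-248) = (8 + 98) - 137*1/(6*(1 + 12))*(-248) = 106 - 137/(6*13)*(-248) = 106 - 137/78*(-248) = 106 + 16988/39 = 21122/39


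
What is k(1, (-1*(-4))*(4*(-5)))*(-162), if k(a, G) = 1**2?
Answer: -162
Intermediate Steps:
k(a, G) = 1
k(1, (-1*(-4))*(4*(-5)))*(-162) = 1*(-162) = -162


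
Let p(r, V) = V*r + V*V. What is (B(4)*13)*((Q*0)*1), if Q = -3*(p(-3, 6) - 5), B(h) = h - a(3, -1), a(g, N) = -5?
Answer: 0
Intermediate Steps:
p(r, V) = V**2 + V*r (p(r, V) = V*r + V**2 = V**2 + V*r)
B(h) = 5 + h (B(h) = h - 1*(-5) = h + 5 = 5 + h)
Q = -39 (Q = -3*(6*(6 - 3) - 5) = -3*(6*3 - 5) = -3*(18 - 5) = -3*13 = -39)
(B(4)*13)*((Q*0)*1) = ((5 + 4)*13)*(-39*0*1) = (9*13)*(0*1) = 117*0 = 0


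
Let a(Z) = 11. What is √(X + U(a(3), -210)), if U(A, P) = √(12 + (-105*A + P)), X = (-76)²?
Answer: √(5776 + I*√1353) ≈ 76.0 + 0.242*I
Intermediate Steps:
X = 5776
U(A, P) = √(12 + P - 105*A) (U(A, P) = √(12 + (P - 105*A)) = √(12 + P - 105*A))
√(X + U(a(3), -210)) = √(5776 + √(12 - 210 - 105*11)) = √(5776 + √(12 - 210 - 1155)) = √(5776 + √(-1353)) = √(5776 + I*√1353)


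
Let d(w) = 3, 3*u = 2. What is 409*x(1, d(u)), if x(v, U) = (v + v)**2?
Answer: 1636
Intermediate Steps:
u = 2/3 (u = (1/3)*2 = 2/3 ≈ 0.66667)
x(v, U) = 4*v**2 (x(v, U) = (2*v)**2 = 4*v**2)
409*x(1, d(u)) = 409*(4*1**2) = 409*(4*1) = 409*4 = 1636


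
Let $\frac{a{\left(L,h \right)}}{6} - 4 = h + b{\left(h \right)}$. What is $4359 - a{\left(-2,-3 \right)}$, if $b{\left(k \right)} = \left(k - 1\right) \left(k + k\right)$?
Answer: $4209$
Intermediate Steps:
$b{\left(k \right)} = 2 k \left(-1 + k\right)$ ($b{\left(k \right)} = \left(-1 + k\right) 2 k = 2 k \left(-1 + k\right)$)
$a{\left(L,h \right)} = 24 + 6 h + 12 h \left(-1 + h\right)$ ($a{\left(L,h \right)} = 24 + 6 \left(h + 2 h \left(-1 + h\right)\right) = 24 + \left(6 h + 12 h \left(-1 + h\right)\right) = 24 + 6 h + 12 h \left(-1 + h\right)$)
$4359 - a{\left(-2,-3 \right)} = 4359 - \left(24 - -18 + 12 \left(-3\right)^{2}\right) = 4359 - \left(24 + 18 + 12 \cdot 9\right) = 4359 - \left(24 + 18 + 108\right) = 4359 - 150 = 4209$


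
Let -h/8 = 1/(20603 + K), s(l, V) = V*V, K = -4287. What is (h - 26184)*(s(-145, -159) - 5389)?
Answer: -2124555869896/4079 ≈ -5.2085e+8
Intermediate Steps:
s(l, V) = V**2
h = -2/4079 (h = -8/(20603 - 4287) = -8/16316 = -8*1/16316 = -2/4079 ≈ -0.00049032)
(h - 26184)*(s(-145, -159) - 5389) = (-2/4079 - 26184)*((-159)**2 - 5389) = -106804538*(25281 - 5389)/4079 = -106804538/4079*19892 = -2124555869896/4079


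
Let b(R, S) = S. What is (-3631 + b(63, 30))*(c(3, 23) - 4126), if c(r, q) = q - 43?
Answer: 14929746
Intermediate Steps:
c(r, q) = -43 + q
(-3631 + b(63, 30))*(c(3, 23) - 4126) = (-3631 + 30)*((-43 + 23) - 4126) = -3601*(-20 - 4126) = -3601*(-4146) = 14929746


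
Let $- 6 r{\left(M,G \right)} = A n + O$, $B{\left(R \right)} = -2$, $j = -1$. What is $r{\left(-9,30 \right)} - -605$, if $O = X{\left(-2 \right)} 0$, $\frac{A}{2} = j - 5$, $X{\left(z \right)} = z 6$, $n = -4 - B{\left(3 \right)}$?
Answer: $601$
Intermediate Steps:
$n = -2$ ($n = -4 - -2 = -4 + 2 = -2$)
$X{\left(z \right)} = 6 z$
$A = -12$ ($A = 2 \left(-1 - 5\right) = 2 \left(-6\right) = -12$)
$O = 0$ ($O = 6 \left(-2\right) 0 = \left(-12\right) 0 = 0$)
$r{\left(M,G \right)} = -4$ ($r{\left(M,G \right)} = - \frac{\left(-12\right) \left(-2\right) + 0}{6} = - \frac{24 + 0}{6} = \left(- \frac{1}{6}\right) 24 = -4$)
$r{\left(-9,30 \right)} - -605 = -4 - -605 = -4 + 605 = 601$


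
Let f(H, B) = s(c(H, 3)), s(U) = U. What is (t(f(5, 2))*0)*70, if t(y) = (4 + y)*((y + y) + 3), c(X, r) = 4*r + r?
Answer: 0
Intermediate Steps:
c(X, r) = 5*r
f(H, B) = 15 (f(H, B) = 5*3 = 15)
t(y) = (3 + 2*y)*(4 + y) (t(y) = (4 + y)*(2*y + 3) = (4 + y)*(3 + 2*y) = (3 + 2*y)*(4 + y))
(t(f(5, 2))*0)*70 = ((12 + 2*15² + 11*15)*0)*70 = ((12 + 2*225 + 165)*0)*70 = ((12 + 450 + 165)*0)*70 = (627*0)*70 = 0*70 = 0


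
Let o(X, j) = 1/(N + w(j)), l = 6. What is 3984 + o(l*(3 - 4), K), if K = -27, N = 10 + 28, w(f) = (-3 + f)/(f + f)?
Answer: 1382457/347 ≈ 3984.0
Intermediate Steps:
w(f) = (-3 + f)/(2*f) (w(f) = (-3 + f)/((2*f)) = (-3 + f)*(1/(2*f)) = (-3 + f)/(2*f))
N = 38
o(X, j) = 1/(38 + (-3 + j)/(2*j))
3984 + o(l*(3 - 4), K) = 3984 + 2*(-27)/(-3 + 77*(-27)) = 3984 + 2*(-27)/(-3 - 2079) = 3984 + 2*(-27)/(-2082) = 3984 + 2*(-27)*(-1/2082) = 3984 + 9/347 = 1382457/347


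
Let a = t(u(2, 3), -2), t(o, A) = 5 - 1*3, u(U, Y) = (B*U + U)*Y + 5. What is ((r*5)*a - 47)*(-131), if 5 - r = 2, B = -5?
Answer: 2227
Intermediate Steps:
r = 3 (r = 5 - 1*2 = 5 - 2 = 3)
u(U, Y) = 5 - 4*U*Y (u(U, Y) = (-5*U + U)*Y + 5 = (-4*U)*Y + 5 = -4*U*Y + 5 = 5 - 4*U*Y)
t(o, A) = 2 (t(o, A) = 5 - 3 = 2)
a = 2
((r*5)*a - 47)*(-131) = ((3*5)*2 - 47)*(-131) = (15*2 - 47)*(-131) = (30 - 47)*(-131) = -17*(-131) = 2227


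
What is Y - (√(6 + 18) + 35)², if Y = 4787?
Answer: 3538 - 140*√6 ≈ 3195.1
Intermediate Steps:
Y - (√(6 + 18) + 35)² = 4787 - (√(6 + 18) + 35)² = 4787 - (√24 + 35)² = 4787 - (2*√6 + 35)² = 4787 - (35 + 2*√6)²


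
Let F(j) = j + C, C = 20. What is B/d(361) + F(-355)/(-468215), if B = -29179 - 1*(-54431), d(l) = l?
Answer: 2364697223/33805123 ≈ 69.951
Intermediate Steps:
F(j) = 20 + j (F(j) = j + 20 = 20 + j)
B = 25252 (B = -29179 + 54431 = 25252)
B/d(361) + F(-355)/(-468215) = 25252/361 + (20 - 355)/(-468215) = 25252*(1/361) - 335*(-1/468215) = 25252/361 + 67/93643 = 2364697223/33805123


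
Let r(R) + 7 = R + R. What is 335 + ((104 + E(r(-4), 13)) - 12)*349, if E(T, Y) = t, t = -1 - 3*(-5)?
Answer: 37329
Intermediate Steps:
t = 14 (t = -1 + 15 = 14)
r(R) = -7 + 2*R (r(R) = -7 + (R + R) = -7 + 2*R)
E(T, Y) = 14
335 + ((104 + E(r(-4), 13)) - 12)*349 = 335 + ((104 + 14) - 12)*349 = 335 + (118 - 12)*349 = 335 + 106*349 = 335 + 36994 = 37329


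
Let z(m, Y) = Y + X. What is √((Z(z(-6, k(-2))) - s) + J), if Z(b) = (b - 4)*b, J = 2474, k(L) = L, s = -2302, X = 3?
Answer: √4773 ≈ 69.087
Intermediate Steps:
z(m, Y) = 3 + Y (z(m, Y) = Y + 3 = 3 + Y)
Z(b) = b*(-4 + b) (Z(b) = (-4 + b)*b = b*(-4 + b))
√((Z(z(-6, k(-2))) - s) + J) = √(((3 - 2)*(-4 + (3 - 2)) - 1*(-2302)) + 2474) = √((1*(-4 + 1) + 2302) + 2474) = √((1*(-3) + 2302) + 2474) = √((-3 + 2302) + 2474) = √(2299 + 2474) = √4773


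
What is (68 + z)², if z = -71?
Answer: 9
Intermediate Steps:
(68 + z)² = (68 - 71)² = (-3)² = 9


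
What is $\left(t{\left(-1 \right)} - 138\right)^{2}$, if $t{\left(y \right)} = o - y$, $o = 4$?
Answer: $17689$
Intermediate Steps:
$t{\left(y \right)} = 4 - y$
$\left(t{\left(-1 \right)} - 138\right)^{2} = \left(\left(4 - -1\right) - 138\right)^{2} = \left(\left(4 + 1\right) - 138\right)^{2} = \left(5 - 138\right)^{2} = \left(-133\right)^{2} = 17689$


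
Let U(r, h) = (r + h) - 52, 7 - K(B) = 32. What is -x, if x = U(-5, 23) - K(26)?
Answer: 9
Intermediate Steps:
K(B) = -25 (K(B) = 7 - 1*32 = 7 - 32 = -25)
U(r, h) = -52 + h + r (U(r, h) = (h + r) - 52 = -52 + h + r)
x = -9 (x = (-52 + 23 - 5) - 1*(-25) = -34 + 25 = -9)
-x = -1*(-9) = 9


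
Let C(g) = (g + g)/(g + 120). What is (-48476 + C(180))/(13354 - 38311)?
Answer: 242374/124785 ≈ 1.9423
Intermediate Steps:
C(g) = 2*g/(120 + g) (C(g) = (2*g)/(120 + g) = 2*g/(120 + g))
(-48476 + C(180))/(13354 - 38311) = (-48476 + 2*180/(120 + 180))/(13354 - 38311) = (-48476 + 2*180/300)/(-24957) = (-48476 + 2*180*(1/300))*(-1/24957) = (-48476 + 6/5)*(-1/24957) = -242374/5*(-1/24957) = 242374/124785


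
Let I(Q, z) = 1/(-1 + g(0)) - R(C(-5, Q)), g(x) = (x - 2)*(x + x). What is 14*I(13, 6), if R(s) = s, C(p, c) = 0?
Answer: -14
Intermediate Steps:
g(x) = 2*x*(-2 + x) (g(x) = (-2 + x)*(2*x) = 2*x*(-2 + x))
I(Q, z) = -1 (I(Q, z) = 1/(-1 + 2*0*(-2 + 0)) - 1*0 = 1/(-1 + 2*0*(-2)) + 0 = 1/(-1 + 0) + 0 = 1/(-1) + 0 = -1 + 0 = -1)
14*I(13, 6) = 14*(-1) = -14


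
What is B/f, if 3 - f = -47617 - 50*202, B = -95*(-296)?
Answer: 19/39 ≈ 0.48718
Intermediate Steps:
B = 28120
f = 57720 (f = 3 - (-47617 - 50*202) = 3 - (-47617 - 1*10100) = 3 - (-47617 - 10100) = 3 - 1*(-57717) = 3 + 57717 = 57720)
B/f = 28120/57720 = 28120*(1/57720) = 19/39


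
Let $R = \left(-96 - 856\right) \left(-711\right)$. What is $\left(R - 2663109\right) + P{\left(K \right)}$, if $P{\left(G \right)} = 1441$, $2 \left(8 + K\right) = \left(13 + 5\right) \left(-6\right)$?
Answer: $-1984796$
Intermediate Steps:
$R = 676872$ ($R = \left(-952\right) \left(-711\right) = 676872$)
$K = -62$ ($K = -8 + \frac{\left(13 + 5\right) \left(-6\right)}{2} = -8 + \frac{18 \left(-6\right)}{2} = -8 + \frac{1}{2} \left(-108\right) = -8 - 54 = -62$)
$\left(R - 2663109\right) + P{\left(K \right)} = \left(676872 - 2663109\right) + 1441 = -1986237 + 1441 = -1984796$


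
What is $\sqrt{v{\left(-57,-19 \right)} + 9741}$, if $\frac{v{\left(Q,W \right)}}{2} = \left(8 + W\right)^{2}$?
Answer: $\sqrt{9983} \approx 99.915$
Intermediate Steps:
$v{\left(Q,W \right)} = 2 \left(8 + W\right)^{2}$
$\sqrt{v{\left(-57,-19 \right)} + 9741} = \sqrt{2 \left(8 - 19\right)^{2} + 9741} = \sqrt{2 \left(-11\right)^{2} + 9741} = \sqrt{2 \cdot 121 + 9741} = \sqrt{242 + 9741} = \sqrt{9983}$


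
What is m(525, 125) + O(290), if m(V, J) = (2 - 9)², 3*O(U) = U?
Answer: 437/3 ≈ 145.67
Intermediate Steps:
O(U) = U/3
m(V, J) = 49 (m(V, J) = (-7)² = 49)
m(525, 125) + O(290) = 49 + (⅓)*290 = 49 + 290/3 = 437/3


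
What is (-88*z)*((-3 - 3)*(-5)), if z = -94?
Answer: 248160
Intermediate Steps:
(-88*z)*((-3 - 3)*(-5)) = (-88*(-94))*((-3 - 3)*(-5)) = 8272*(-6*(-5)) = 8272*30 = 248160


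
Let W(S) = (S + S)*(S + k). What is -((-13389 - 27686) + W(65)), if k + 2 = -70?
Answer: 41985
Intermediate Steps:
k = -72 (k = -2 - 70 = -72)
W(S) = 2*S*(-72 + S) (W(S) = (S + S)*(S - 72) = (2*S)*(-72 + S) = 2*S*(-72 + S))
-((-13389 - 27686) + W(65)) = -((-13389 - 27686) + 2*65*(-72 + 65)) = -(-41075 + 2*65*(-7)) = -(-41075 - 910) = -1*(-41985) = 41985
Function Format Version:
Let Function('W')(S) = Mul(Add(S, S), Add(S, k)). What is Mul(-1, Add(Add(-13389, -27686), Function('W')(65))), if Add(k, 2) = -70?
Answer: 41985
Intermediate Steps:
k = -72 (k = Add(-2, -70) = -72)
Function('W')(S) = Mul(2, S, Add(-72, S)) (Function('W')(S) = Mul(Add(S, S), Add(S, -72)) = Mul(Mul(2, S), Add(-72, S)) = Mul(2, S, Add(-72, S)))
Mul(-1, Add(Add(-13389, -27686), Function('W')(65))) = Mul(-1, Add(Add(-13389, -27686), Mul(2, 65, Add(-72, 65)))) = Mul(-1, Add(-41075, Mul(2, 65, -7))) = Mul(-1, Add(-41075, -910)) = Mul(-1, -41985) = 41985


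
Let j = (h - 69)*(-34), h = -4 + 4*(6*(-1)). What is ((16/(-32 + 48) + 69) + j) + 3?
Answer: 3371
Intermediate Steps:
h = -28 (h = -4 + 4*(-6) = -4 - 24 = -28)
j = 3298 (j = (-28 - 69)*(-34) = -97*(-34) = 3298)
((16/(-32 + 48) + 69) + j) + 3 = ((16/(-32 + 48) + 69) + 3298) + 3 = ((16/16 + 69) + 3298) + 3 = ((16*(1/16) + 69) + 3298) + 3 = ((1 + 69) + 3298) + 3 = (70 + 3298) + 3 = 3368 + 3 = 3371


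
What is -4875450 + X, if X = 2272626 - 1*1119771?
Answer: -3722595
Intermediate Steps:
X = 1152855 (X = 2272626 - 1119771 = 1152855)
-4875450 + X = -4875450 + 1152855 = -3722595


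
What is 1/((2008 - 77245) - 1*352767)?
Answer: -1/428004 ≈ -2.3364e-6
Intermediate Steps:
1/((2008 - 77245) - 1*352767) = 1/(-75237 - 352767) = 1/(-428004) = -1/428004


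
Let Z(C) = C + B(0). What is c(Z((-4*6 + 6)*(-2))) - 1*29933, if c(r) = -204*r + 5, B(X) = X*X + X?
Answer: -37272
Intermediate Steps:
B(X) = X + X² (B(X) = X² + X = X + X²)
Z(C) = C (Z(C) = C + 0*(1 + 0) = C + 0*1 = C + 0 = C)
c(r) = 5 - 204*r
c(Z((-4*6 + 6)*(-2))) - 1*29933 = (5 - 204*(-4*6 + 6)*(-2)) - 1*29933 = (5 - 204*(-24 + 6)*(-2)) - 29933 = (5 - (-3672)*(-2)) - 29933 = (5 - 204*36) - 29933 = (5 - 7344) - 29933 = -7339 - 29933 = -37272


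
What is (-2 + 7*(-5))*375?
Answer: -13875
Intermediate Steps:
(-2 + 7*(-5))*375 = (-2 - 35)*375 = -37*375 = -13875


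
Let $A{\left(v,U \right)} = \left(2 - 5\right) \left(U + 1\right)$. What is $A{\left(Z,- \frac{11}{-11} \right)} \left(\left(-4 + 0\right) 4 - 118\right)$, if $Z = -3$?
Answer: $804$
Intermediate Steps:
$A{\left(v,U \right)} = -3 - 3 U$ ($A{\left(v,U \right)} = - 3 \left(1 + U\right) = -3 - 3 U$)
$A{\left(Z,- \frac{11}{-11} \right)} \left(\left(-4 + 0\right) 4 - 118\right) = \left(-3 - 3 \left(- \frac{11}{-11}\right)\right) \left(\left(-4 + 0\right) 4 - 118\right) = \left(-3 - 3 \left(\left(-11\right) \left(- \frac{1}{11}\right)\right)\right) \left(\left(-4\right) 4 - 118\right) = \left(-3 - 3\right) \left(-16 - 118\right) = \left(-3 - 3\right) \left(-134\right) = \left(-6\right) \left(-134\right) = 804$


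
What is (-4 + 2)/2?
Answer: -1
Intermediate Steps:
(-4 + 2)/2 = -2*1/2 = -1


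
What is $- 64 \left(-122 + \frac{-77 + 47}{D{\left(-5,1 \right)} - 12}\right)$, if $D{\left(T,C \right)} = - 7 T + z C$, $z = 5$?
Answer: $\frac{55136}{7} \approx 7876.6$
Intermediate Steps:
$D{\left(T,C \right)} = - 7 T + 5 C$
$- 64 \left(-122 + \frac{-77 + 47}{D{\left(-5,1 \right)} - 12}\right) = - 64 \left(-122 + \frac{-77 + 47}{\left(\left(-7\right) \left(-5\right) + 5 \cdot 1\right) - 12}\right) = - 64 \left(-122 - \frac{30}{\left(35 + 5\right) - 12}\right) = - 64 \left(-122 - \frac{30}{40 - 12}\right) = - 64 \left(-122 - \frac{30}{28}\right) = - 64 \left(-122 - \frac{15}{14}\right) = \left(-64\right) \left(- \frac{1723}{14}\right) = \frac{55136}{7}$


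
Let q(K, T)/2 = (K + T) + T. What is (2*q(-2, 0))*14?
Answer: -112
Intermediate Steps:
q(K, T) = 2*K + 4*T (q(K, T) = 2*((K + T) + T) = 2*(K + 2*T) = 2*K + 4*T)
(2*q(-2, 0))*14 = (2*(2*(-2) + 4*0))*14 = (2*(-4 + 0))*14 = (2*(-4))*14 = -8*14 = -112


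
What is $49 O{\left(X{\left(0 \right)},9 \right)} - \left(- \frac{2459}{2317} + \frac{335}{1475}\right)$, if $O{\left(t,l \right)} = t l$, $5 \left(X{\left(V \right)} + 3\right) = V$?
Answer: $- \frac{903720179}{683515} \approx -1322.2$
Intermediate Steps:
$X{\left(V \right)} = -3 + \frac{V}{5}$
$O{\left(t,l \right)} = l t$
$49 O{\left(X{\left(0 \right)},9 \right)} - \left(- \frac{2459}{2317} + \frac{335}{1475}\right) = 49 \cdot 9 \left(-3 + \frac{1}{5} \cdot 0\right) - \left(- \frac{2459}{2317} + \frac{335}{1475}\right) = 49 \cdot 9 \left(-3 + 0\right) - \left(\left(-2459\right) \frac{1}{2317} + 335 \cdot \frac{1}{1475}\right) = 49 \cdot 9 \left(-3\right) - \left(- \frac{2459}{2317} + \frac{67}{295}\right) = 49 \left(-27\right) - - \frac{570166}{683515} = -1323 + \frac{570166}{683515} = - \frac{903720179}{683515}$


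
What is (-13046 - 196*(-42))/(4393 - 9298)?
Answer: 4814/4905 ≈ 0.98145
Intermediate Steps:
(-13046 - 196*(-42))/(4393 - 9298) = (-13046 + 8232)/(-4905) = -4814*(-1/4905) = 4814/4905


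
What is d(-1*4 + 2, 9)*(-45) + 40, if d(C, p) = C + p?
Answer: -275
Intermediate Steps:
d(-1*4 + 2, 9)*(-45) + 40 = ((-1*4 + 2) + 9)*(-45) + 40 = ((-4 + 2) + 9)*(-45) + 40 = (-2 + 9)*(-45) + 40 = 7*(-45) + 40 = -315 + 40 = -275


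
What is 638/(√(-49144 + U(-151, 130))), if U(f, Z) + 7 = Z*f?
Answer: -638*I*√68781/68781 ≈ -2.4327*I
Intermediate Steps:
U(f, Z) = -7 + Z*f
638/(√(-49144 + U(-151, 130))) = 638/(√(-49144 + (-7 + 130*(-151)))) = 638/(√(-49144 + (-7 - 19630))) = 638/(√(-49144 - 19637)) = 638/(√(-68781)) = 638/((I*√68781)) = 638*(-I*√68781/68781) = -638*I*√68781/68781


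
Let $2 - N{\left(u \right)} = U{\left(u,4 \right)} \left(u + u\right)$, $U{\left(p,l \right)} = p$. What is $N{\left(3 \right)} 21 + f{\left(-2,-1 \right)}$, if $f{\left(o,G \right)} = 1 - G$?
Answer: $-334$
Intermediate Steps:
$N{\left(u \right)} = 2 - 2 u^{2}$ ($N{\left(u \right)} = 2 - u \left(u + u\right) = 2 - u 2 u = 2 - 2 u^{2}$)
$N{\left(3 \right)} 21 + f{\left(-2,-1 \right)} = \left(2 - 2 \cdot 3^{2}\right) 21 + \left(1 - -1\right) = \left(2 - 18\right) 21 + \left(1 + 1\right) = \left(2 - 18\right) 21 + 2 = \left(-16\right) 21 + 2 = -336 + 2 = -334$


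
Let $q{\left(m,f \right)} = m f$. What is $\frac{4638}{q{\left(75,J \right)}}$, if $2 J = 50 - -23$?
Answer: $\frac{3092}{1825} \approx 1.6942$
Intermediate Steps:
$J = \frac{73}{2}$ ($J = \frac{50 - -23}{2} = \frac{50 + 23}{2} = \frac{1}{2} \cdot 73 = \frac{73}{2} \approx 36.5$)
$q{\left(m,f \right)} = f m$
$\frac{4638}{q{\left(75,J \right)}} = \frac{4638}{\frac{73}{2} \cdot 75} = \frac{4638}{\frac{5475}{2}} = 4638 \cdot \frac{2}{5475} = \frac{3092}{1825}$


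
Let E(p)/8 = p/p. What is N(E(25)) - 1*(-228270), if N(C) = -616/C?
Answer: 228193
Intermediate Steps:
E(p) = 8 (E(p) = 8*(p/p) = 8*1 = 8)
N(E(25)) - 1*(-228270) = -616/8 - 1*(-228270) = -616*⅛ + 228270 = -77 + 228270 = 228193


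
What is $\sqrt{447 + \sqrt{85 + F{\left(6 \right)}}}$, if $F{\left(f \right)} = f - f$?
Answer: $\sqrt{447 + \sqrt{85}} \approx 21.359$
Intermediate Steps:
$F{\left(f \right)} = 0$
$\sqrt{447 + \sqrt{85 + F{\left(6 \right)}}} = \sqrt{447 + \sqrt{85 + 0}} = \sqrt{447 + \sqrt{85}}$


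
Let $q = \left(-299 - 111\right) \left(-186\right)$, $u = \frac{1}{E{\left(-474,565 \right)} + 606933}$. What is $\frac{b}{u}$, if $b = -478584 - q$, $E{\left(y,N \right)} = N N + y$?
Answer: $-513610213296$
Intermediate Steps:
$E{\left(y,N \right)} = y + N^{2}$ ($E{\left(y,N \right)} = N^{2} + y = y + N^{2}$)
$u = \frac{1}{925684}$ ($u = \frac{1}{\left(-474 + 565^{2}\right) + 606933} = \frac{1}{\left(-474 + 319225\right) + 606933} = \frac{1}{318751 + 606933} = \frac{1}{925684} \approx 1.0803 \cdot 10^{-6}$)
$q = 76260$ ($q = \left(-410\right) \left(-186\right) = 76260$)
$b = -554844$ ($b = -478584 - 76260 = -554844$)
$\frac{b}{u} = - 554844 \frac{1}{\frac{1}{925684}} = \left(-554844\right) 925684 = -513610213296$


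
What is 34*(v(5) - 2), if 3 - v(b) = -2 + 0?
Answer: 102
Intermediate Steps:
v(b) = 5 (v(b) = 3 - (-2 + 0) = 3 - 1*(-2) = 3 + 2 = 5)
34*(v(5) - 2) = 34*(5 - 2) = 34*3 = 102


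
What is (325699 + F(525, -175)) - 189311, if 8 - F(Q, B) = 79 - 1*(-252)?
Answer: 136065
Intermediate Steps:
F(Q, B) = -323 (F(Q, B) = 8 - (79 - 1*(-252)) = 8 - (79 + 252) = 8 - 1*331 = 8 - 331 = -323)
(325699 + F(525, -175)) - 189311 = (325699 - 323) - 189311 = 325376 - 189311 = 136065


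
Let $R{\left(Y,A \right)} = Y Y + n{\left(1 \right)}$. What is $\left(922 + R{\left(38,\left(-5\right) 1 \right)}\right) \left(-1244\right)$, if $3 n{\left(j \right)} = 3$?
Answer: $-2944548$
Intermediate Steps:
$n{\left(j \right)} = 1$ ($n{\left(j \right)} = \frac{1}{3} \cdot 3 = 1$)
$R{\left(Y,A \right)} = 1 + Y^{2}$ ($R{\left(Y,A \right)} = Y Y + 1 = Y^{2} + 1 = 1 + Y^{2}$)
$\left(922 + R{\left(38,\left(-5\right) 1 \right)}\right) \left(-1244\right) = \left(922 + \left(1 + 38^{2}\right)\right) \left(-1244\right) = \left(922 + \left(1 + 1444\right)\right) \left(-1244\right) = \left(922 + 1445\right) \left(-1244\right) = 2367 \left(-1244\right) = -2944548$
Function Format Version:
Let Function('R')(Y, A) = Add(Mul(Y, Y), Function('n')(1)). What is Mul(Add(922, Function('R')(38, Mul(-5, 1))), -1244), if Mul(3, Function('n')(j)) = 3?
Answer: -2944548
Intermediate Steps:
Function('n')(j) = 1 (Function('n')(j) = Mul(Rational(1, 3), 3) = 1)
Function('R')(Y, A) = Add(1, Pow(Y, 2)) (Function('R')(Y, A) = Add(Mul(Y, Y), 1) = Add(Pow(Y, 2), 1) = Add(1, Pow(Y, 2)))
Mul(Add(922, Function('R')(38, Mul(-5, 1))), -1244) = Mul(Add(922, Add(1, Pow(38, 2))), -1244) = Mul(Add(922, Add(1, 1444)), -1244) = Mul(Add(922, 1445), -1244) = Mul(2367, -1244) = -2944548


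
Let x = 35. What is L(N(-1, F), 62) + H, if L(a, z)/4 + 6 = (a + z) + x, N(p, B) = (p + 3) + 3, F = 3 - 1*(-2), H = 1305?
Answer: 1689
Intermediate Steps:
F = 5 (F = 3 + 2 = 5)
N(p, B) = 6 + p (N(p, B) = (3 + p) + 3 = 6 + p)
L(a, z) = 116 + 4*a + 4*z (L(a, z) = -24 + 4*((a + z) + 35) = -24 + 4*(35 + a + z) = -24 + (140 + 4*a + 4*z) = 116 + 4*a + 4*z)
L(N(-1, F), 62) + H = (116 + 4*(6 - 1) + 4*62) + 1305 = (116 + 4*5 + 248) + 1305 = (116 + 20 + 248) + 1305 = 384 + 1305 = 1689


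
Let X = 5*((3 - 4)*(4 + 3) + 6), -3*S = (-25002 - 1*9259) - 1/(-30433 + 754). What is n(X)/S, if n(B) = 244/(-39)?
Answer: -278526/508416109 ≈ -0.00054783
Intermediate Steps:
S = 1016832218/89037 (S = -((-25002 - 1*9259) - 1/(-30433 + 754))/3 = -((-25002 - 9259) - 1/(-29679))/3 = -(-34261 - 1*(-1/29679))/3 = -(-34261 + 1/29679)/3 = -⅓*(-1016832218/29679) = 1016832218/89037 ≈ 11420.)
X = -5 (X = 5*(-1*7 + 6) = 5*(-7 + 6) = 5*(-1) = -5)
n(B) = -244/39 (n(B) = 244*(-1/39) = -244/39)
n(X)/S = -244/(39*1016832218/89037) = -244/39*89037/1016832218 = -278526/508416109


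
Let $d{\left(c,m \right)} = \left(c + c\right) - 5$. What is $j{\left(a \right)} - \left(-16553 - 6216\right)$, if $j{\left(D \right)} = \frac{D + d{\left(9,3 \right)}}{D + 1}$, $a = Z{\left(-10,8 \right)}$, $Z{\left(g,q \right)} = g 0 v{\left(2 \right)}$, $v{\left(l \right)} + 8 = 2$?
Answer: $22782$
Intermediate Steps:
$v{\left(l \right)} = -6$ ($v{\left(l \right)} = -8 + 2 = -6$)
$d{\left(c,m \right)} = -5 + 2 c$ ($d{\left(c,m \right)} = 2 c - 5 = -5 + 2 c$)
$Z{\left(g,q \right)} = 0$ ($Z{\left(g,q \right)} = g 0 \left(-6\right) = 0 \left(-6\right) = 0$)
$a = 0$
$j{\left(D \right)} = \frac{13 + D}{1 + D}$ ($j{\left(D \right)} = \frac{D + \left(-5 + 2 \cdot 9\right)}{D + 1} = \frac{D + \left(-5 + 18\right)}{1 + D} = \frac{D + 13}{1 + D} = \frac{13 + D}{1 + D}$)
$j{\left(a \right)} - \left(-16553 - 6216\right) = \frac{13 + 0}{1 + 0} - \left(-16553 - 6216\right) = 1^{-1} \cdot 13 - -22769 = 1 \cdot 13 + 22769 = 13 + 22769 = 22782$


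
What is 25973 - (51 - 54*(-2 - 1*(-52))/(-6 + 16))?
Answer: 26192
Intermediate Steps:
25973 - (51 - 54*(-2 - 1*(-52))/(-6 + 16)) = 25973 - (51 - 54*(-2 + 52)/10) = 25973 - (51 - 2700/10) = 25973 - (51 - 54*5) = 25973 - (51 - 270) = 25973 - 1*(-219) = 25973 + 219 = 26192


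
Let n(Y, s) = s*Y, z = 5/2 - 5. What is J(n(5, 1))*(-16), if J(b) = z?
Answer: 40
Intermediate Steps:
z = -5/2 (z = 5*(1/2) - 5 = 5/2 - 5 = -5/2 ≈ -2.5000)
n(Y, s) = Y*s
J(b) = -5/2
J(n(5, 1))*(-16) = -5/2*(-16) = 40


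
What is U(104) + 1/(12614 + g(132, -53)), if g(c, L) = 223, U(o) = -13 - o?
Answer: -1501928/12837 ≈ -117.00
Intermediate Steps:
U(104) + 1/(12614 + g(132, -53)) = (-13 - 1*104) + 1/(12614 + 223) = (-13 - 104) + 1/12837 = -117 + 1/12837 = -1501928/12837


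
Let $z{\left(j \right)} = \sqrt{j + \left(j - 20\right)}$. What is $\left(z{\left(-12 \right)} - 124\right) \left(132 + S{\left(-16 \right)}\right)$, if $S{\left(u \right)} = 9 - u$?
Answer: $-19468 + 314 i \sqrt{11} \approx -19468.0 + 1041.4 i$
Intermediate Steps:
$z{\left(j \right)} = \sqrt{-20 + 2 j}$ ($z{\left(j \right)} = \sqrt{j + \left(-20 + j\right)} = \sqrt{-20 + 2 j}$)
$\left(z{\left(-12 \right)} - 124\right) \left(132 + S{\left(-16 \right)}\right) = \left(\sqrt{-20 + 2 \left(-12\right)} - 124\right) \left(132 + \left(9 - -16\right)\right) = \left(\sqrt{-20 - 24} - 124\right) \left(132 + \left(9 + 16\right)\right) = \left(\sqrt{-44} - 124\right) \left(132 + 25\right) = \left(2 i \sqrt{11} - 124\right) 157 = \left(-124 + 2 i \sqrt{11}\right) 157 = -19468 + 314 i \sqrt{11}$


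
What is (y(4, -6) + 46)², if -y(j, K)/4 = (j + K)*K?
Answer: 4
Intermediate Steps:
y(j, K) = -4*K*(K + j) (y(j, K) = -4*(j + K)*K = -4*(K + j)*K = -4*K*(K + j))
(y(4, -6) + 46)² = (-4*(-6)*(-6 + 4) + 46)² = (-4*(-6)*(-2) + 46)² = (-48 + 46)² = (-2)² = 4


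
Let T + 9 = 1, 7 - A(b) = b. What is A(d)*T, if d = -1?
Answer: -64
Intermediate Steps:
A(b) = 7 - b
T = -8 (T = -9 + 1 = -8)
A(d)*T = (7 - 1*(-1))*(-8) = (7 + 1)*(-8) = 8*(-8) = -64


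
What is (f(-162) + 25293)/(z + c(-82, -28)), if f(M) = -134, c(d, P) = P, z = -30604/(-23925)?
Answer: -601929075/639296 ≈ -941.55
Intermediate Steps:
z = 30604/23925 (z = -30604*(-1/23925) = 30604/23925 ≈ 1.2792)
(f(-162) + 25293)/(z + c(-82, -28)) = (-134 + 25293)/(30604/23925 - 28) = 25159/(-639296/23925) = 25159*(-23925/639296) = -601929075/639296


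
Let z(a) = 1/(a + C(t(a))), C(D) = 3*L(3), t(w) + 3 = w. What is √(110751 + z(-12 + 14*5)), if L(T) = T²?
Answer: 2*√200044015/85 ≈ 332.79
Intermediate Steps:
t(w) = -3 + w
C(D) = 27 (C(D) = 3*3² = 3*9 = 27)
z(a) = 1/(27 + a) (z(a) = 1/(a + 27) = 1/(27 + a))
√(110751 + z(-12 + 14*5)) = √(110751 + 1/(27 + (-12 + 14*5))) = √(110751 + 1/(27 + (-12 + 70))) = √(110751 + 1/(27 + 58)) = √(110751 + 1/85) = √(9413836/85) = 2*√200044015/85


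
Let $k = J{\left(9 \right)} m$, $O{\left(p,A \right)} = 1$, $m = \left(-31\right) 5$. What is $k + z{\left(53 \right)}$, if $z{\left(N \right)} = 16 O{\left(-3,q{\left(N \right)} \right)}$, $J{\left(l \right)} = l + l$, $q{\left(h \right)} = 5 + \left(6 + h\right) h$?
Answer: $-2774$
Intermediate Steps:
$q{\left(h \right)} = 5 + h \left(6 + h\right)$
$J{\left(l \right)} = 2 l$
$m = -155$
$z{\left(N \right)} = 16$ ($z{\left(N \right)} = 16 \cdot 1 = 16$)
$k = -2790$ ($k = 2 \cdot 9 \left(-155\right) = 18 \left(-155\right) = -2790$)
$k + z{\left(53 \right)} = -2790 + 16 = -2774$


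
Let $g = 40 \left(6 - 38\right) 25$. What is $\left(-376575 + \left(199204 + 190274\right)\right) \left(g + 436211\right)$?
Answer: $5215534533$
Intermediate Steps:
$g = -32000$ ($g = 40 \left(6 - 38\right) 25 = 40 \left(-32\right) 25 = \left(-1280\right) 25 = -32000$)
$\left(-376575 + \left(199204 + 190274\right)\right) \left(g + 436211\right) = \left(-376575 + \left(199204 + 190274\right)\right) \left(-32000 + 436211\right) = \left(-376575 + 389478\right) 404211 = 12903 \cdot 404211 = 5215534533$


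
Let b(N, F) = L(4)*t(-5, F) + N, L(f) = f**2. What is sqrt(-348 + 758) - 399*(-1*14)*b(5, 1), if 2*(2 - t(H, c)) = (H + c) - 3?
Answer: 519498 + sqrt(410) ≈ 5.1952e+5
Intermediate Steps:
t(H, c) = 7/2 - H/2 - c/2 (t(H, c) = 2 - ((H + c) - 3)/2 = 2 - (-3 + H + c)/2 = 2 + (3/2 - H/2 - c/2) = 7/2 - H/2 - c/2)
b(N, F) = 96 + N - 8*F (b(N, F) = 4**2*(7/2 - 1/2*(-5) - F/2) + N = 16*(7/2 + 5/2 - F/2) + N = 16*(6 - F/2) + N = (96 - 8*F) + N = 96 + N - 8*F)
sqrt(-348 + 758) - 399*(-1*14)*b(5, 1) = sqrt(-348 + 758) - 399*(-1*14)*(96 + 5 - 8*1) = sqrt(410) - (-5586)*(96 + 5 - 8) = sqrt(410) - (-5586)*93 = sqrt(410) - 399*(-1302) = sqrt(410) + 519498 = 519498 + sqrt(410)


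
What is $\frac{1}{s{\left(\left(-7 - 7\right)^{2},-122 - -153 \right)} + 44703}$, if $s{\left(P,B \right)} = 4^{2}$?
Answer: $\frac{1}{44719} \approx 2.2362 \cdot 10^{-5}$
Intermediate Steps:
$s{\left(P,B \right)} = 16$
$\frac{1}{s{\left(\left(-7 - 7\right)^{2},-122 - -153 \right)} + 44703} = \frac{1}{16 + 44703} = \frac{1}{44719}$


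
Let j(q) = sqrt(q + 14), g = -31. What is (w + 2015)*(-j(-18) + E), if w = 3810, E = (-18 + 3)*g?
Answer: 2708625 - 11650*I ≈ 2.7086e+6 - 11650.0*I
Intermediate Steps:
j(q) = sqrt(14 + q)
E = 465 (E = (-18 + 3)*(-31) = -15*(-31) = 465)
(w + 2015)*(-j(-18) + E) = (3810 + 2015)*(-sqrt(14 - 18) + 465) = 5825*(-sqrt(-4) + 465) = 5825*(-2*I + 465) = 5825*(465 - 2*I) = 2708625 - 11650*I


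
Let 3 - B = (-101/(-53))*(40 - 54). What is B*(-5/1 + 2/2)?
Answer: -6292/53 ≈ -118.72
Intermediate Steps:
B = 1573/53 (B = 3 - (-101/(-53))*(40 - 54) = 3 - (-101*(-1/53))*(-14) = 3 - 101*(-14)/53 = 3 - 1*(-1414/53) = 3 + 1414/53 = 1573/53 ≈ 29.679)
B*(-5/1 + 2/2) = 1573*(-5/1 + 2/2)/53 = 1573*(-5*1 + 2*(½))/53 = 1573*(-5 + 1)/53 = (1573/53)*(-4) = -6292/53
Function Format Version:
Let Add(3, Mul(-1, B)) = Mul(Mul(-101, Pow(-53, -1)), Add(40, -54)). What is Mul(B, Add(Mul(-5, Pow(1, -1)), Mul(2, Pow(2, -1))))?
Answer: Rational(-6292, 53) ≈ -118.72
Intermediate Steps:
B = Rational(1573, 53) (B = Add(3, Mul(-1, Mul(Mul(-101, Pow(-53, -1)), Add(40, -54)))) = Add(3, Mul(-1, Mul(Mul(-101, Rational(-1, 53)), -14))) = Add(3, Mul(-1, Mul(Rational(101, 53), -14))) = Add(3, Mul(-1, Rational(-1414, 53))) = Add(3, Rational(1414, 53)) = Rational(1573, 53) ≈ 29.679)
Mul(B, Add(Mul(-5, Pow(1, -1)), Mul(2, Pow(2, -1)))) = Mul(Rational(1573, 53), Add(Mul(-5, Pow(1, -1)), Mul(2, Pow(2, -1)))) = Mul(Rational(1573, 53), Add(Mul(-5, 1), Mul(2, Rational(1, 2)))) = Mul(Rational(1573, 53), Add(-5, 1)) = Mul(Rational(1573, 53), -4) = Rational(-6292, 53)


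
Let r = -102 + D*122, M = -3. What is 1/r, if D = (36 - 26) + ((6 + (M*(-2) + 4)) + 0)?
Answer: 1/3070 ≈ 0.00032573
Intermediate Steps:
D = 26 (D = (36 - 26) + ((6 + (-3*(-2) + 4)) + 0) = 10 + ((6 + (6 + 4)) + 0) = 10 + ((6 + 10) + 0) = 10 + (16 + 0) = 10 + 16 = 26)
r = 3070 (r = -102 + 26*122 = -102 + 3172 = 3070)
1/r = 1/3070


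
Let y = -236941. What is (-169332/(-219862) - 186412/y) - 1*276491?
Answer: -7201765058377583/26047161071 ≈ -2.7649e+5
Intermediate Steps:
(-169332/(-219862) - 186412/y) - 1*276491 = (-169332/(-219862) - 186412/(-236941)) - 1*276491 = (-169332*(-1/219862) - 186412*(-1/236941)) - 276491 = (84666/109931 + 186412/236941) - 276491 = 40553304278/26047161071 - 276491 = -7201765058377583/26047161071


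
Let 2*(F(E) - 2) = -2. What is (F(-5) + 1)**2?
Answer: 4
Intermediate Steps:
F(E) = 1 (F(E) = 2 + (1/2)*(-2) = 2 - 1 = 1)
(F(-5) + 1)**2 = (1 + 1)**2 = 2**2 = 4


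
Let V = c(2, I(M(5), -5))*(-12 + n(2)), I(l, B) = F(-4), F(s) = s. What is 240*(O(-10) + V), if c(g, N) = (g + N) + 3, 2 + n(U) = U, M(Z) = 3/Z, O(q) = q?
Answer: -5280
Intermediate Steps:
I(l, B) = -4
n(U) = -2 + U
c(g, N) = 3 + N + g (c(g, N) = (N + g) + 3 = 3 + N + g)
V = -12 (V = (3 - 4 + 2)*(-12 + (-2 + 2)) = 1*(-12 + 0) = 1*(-12) = -12)
240*(O(-10) + V) = 240*(-10 - 12) = 240*(-22) = -5280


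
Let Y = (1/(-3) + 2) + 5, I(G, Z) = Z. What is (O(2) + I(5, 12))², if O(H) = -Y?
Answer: 256/9 ≈ 28.444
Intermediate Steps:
Y = 20/3 (Y = (-⅓ + 2) + 5 = 5/3 + 5 = 20/3 ≈ 6.6667)
O(H) = -20/3 (O(H) = -1*20/3 = -20/3)
(O(2) + I(5, 12))² = (-20/3 + 12)² = (16/3)² = 256/9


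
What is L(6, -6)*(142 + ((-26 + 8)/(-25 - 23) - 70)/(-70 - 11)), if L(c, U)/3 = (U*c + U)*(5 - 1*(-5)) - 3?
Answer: -4350931/24 ≈ -1.8129e+5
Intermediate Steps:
L(c, U) = -9 + 30*U + 30*U*c (L(c, U) = 3*((U*c + U)*(5 - 1*(-5)) - 3) = 3*((U + U*c)*(5 + 5) - 3) = 3*((U + U*c)*10 - 3) = 3*((10*U + 10*U*c) - 3) = 3*(-3 + 10*U + 10*U*c) = -9 + 30*U + 30*U*c)
L(6, -6)*(142 + ((-26 + 8)/(-25 - 23) - 70)/(-70 - 11)) = (-9 + 30*(-6) + 30*(-6)*6)*(142 + ((-26 + 8)/(-25 - 23) - 70)/(-70 - 11)) = (-9 - 180 - 1080)*(142 + (-18/(-48) - 70)/(-81)) = -1269*(142 + (-18*(-1/48) - 70)*(-1/81)) = -1269*(142 + (3/8 - 70)*(-1/81)) = -1269*(142 - 557/8*(-1/81)) = -1269*(142 + 557/648) = -1269*92573/648 = -4350931/24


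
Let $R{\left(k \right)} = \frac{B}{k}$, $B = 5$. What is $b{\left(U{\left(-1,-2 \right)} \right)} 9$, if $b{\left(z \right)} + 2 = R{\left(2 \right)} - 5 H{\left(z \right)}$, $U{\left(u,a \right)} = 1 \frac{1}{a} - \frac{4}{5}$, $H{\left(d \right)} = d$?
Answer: $63$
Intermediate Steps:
$R{\left(k \right)} = \frac{5}{k}$
$U{\left(u,a \right)} = - \frac{4}{5} + \frac{1}{a}$ ($U{\left(u,a \right)} = \frac{1}{a} - \frac{4}{5} = - \frac{4}{5} + \frac{1}{a}$)
$b{\left(z \right)} = \frac{1}{2} - 5 z$ ($b{\left(z \right)} = -2 - \left(- \frac{5}{2} + 5 z\right) = \frac{1}{2} - 5 z$)
$b{\left(U{\left(-1,-2 \right)} \right)} 9 = \left(\frac{1}{2} - 5 \left(- \frac{4}{5} + \frac{1}{-2}\right)\right) 9 = \left(\frac{1}{2} - 5 \left(- \frac{4}{5} - \frac{1}{2}\right)\right) 9 = \left(\frac{1}{2} - - \frac{13}{2}\right) 9 = \left(\frac{1}{2} + \frac{13}{2}\right) 9 = 7 \cdot 9 = 63$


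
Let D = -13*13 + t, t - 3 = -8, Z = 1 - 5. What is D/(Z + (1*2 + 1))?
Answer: 174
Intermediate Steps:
Z = -4
t = -5 (t = 3 - 8 = -5)
D = -174 (D = -13*13 - 5 = -169 - 5 = -174)
D/(Z + (1*2 + 1)) = -174/(-4 + (1*2 + 1)) = -174/(-4 + (2 + 1)) = -174/(-4 + 3) = -174/(-1) = -174*(-1) = 174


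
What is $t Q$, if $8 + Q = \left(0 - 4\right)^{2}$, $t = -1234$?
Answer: $-9872$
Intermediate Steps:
$Q = 8$ ($Q = -8 + \left(0 - 4\right)^{2} = -8 + \left(-4\right)^{2} = -8 + 16 = 8$)
$t Q = \left(-1234\right) 8 = -9872$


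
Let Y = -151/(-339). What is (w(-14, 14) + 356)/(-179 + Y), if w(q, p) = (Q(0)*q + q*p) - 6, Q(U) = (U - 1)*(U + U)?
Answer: -26103/30265 ≈ -0.86248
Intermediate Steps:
Q(U) = 2*U*(-1 + U) (Q(U) = (-1 + U)*(2*U) = 2*U*(-1 + U))
Y = 151/339 (Y = -151*(-1/339) = 151/339 ≈ 0.44543)
w(q, p) = -6 + p*q (w(q, p) = ((2*0*(-1 + 0))*q + q*p) - 6 = ((2*0*(-1))*q + p*q) - 6 = (0*q + p*q) - 6 = (0 + p*q) - 6 = p*q - 6 = -6 + p*q)
(w(-14, 14) + 356)/(-179 + Y) = ((-6 + 14*(-14)) + 356)/(-179 + 151/339) = ((-6 - 196) + 356)/(-60530/339) = (-202 + 356)*(-339/60530) = 154*(-339/60530) = -26103/30265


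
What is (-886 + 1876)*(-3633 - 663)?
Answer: -4253040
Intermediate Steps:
(-886 + 1876)*(-3633 - 663) = 990*(-4296) = -4253040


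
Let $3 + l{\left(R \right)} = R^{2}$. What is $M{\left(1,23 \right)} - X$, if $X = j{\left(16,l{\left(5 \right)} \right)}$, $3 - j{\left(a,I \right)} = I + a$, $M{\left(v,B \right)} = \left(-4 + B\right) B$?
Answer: $472$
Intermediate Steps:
$l{\left(R \right)} = -3 + R^{2}$
$M{\left(v,B \right)} = B \left(-4 + B\right)$
$j{\left(a,I \right)} = 3 - I - a$ ($j{\left(a,I \right)} = 3 - \left(I + a\right) = 3 - I - a$)
$X = -35$ ($X = 3 - \left(-3 + 5^{2}\right) - 16 = 3 - \left(-3 + 25\right) - 16 = 3 - 22 - 16 = -35$)
$M{\left(1,23 \right)} - X = 23 \left(-4 + 23\right) - -35 = 23 \cdot 19 + 35 = 437 + 35 = 472$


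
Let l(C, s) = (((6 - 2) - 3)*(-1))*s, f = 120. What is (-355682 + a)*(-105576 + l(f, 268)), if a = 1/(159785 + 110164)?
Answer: 10162717526968148/269949 ≈ 3.7647e+10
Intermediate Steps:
a = 1/269949 ≈ 3.7044e-6
l(C, s) = -s (l(C, s) = ((4 - 3)*(-1))*s = (1*(-1))*s = -s)
(-355682 + a)*(-105576 + l(f, 268)) = (-355682 + 1/269949)*(-105576 - 1*268) = -96016000217*(-105576 - 268)/269949 = -96016000217/269949*(-105844) = 10162717526968148/269949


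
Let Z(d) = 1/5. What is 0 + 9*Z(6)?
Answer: 9/5 ≈ 1.8000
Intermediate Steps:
Z(d) = ⅕
0 + 9*Z(6) = 0 + 9*(⅕) = 0 + 9/5 = 9/5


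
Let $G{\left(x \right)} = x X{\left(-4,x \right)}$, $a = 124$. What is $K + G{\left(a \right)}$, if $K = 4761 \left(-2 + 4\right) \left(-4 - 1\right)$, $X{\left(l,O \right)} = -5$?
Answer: $-48230$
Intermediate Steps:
$K = -47610$ ($K = 4761 \cdot 2 \left(-5\right) = 4761 \left(-10\right) = -47610$)
$G{\left(x \right)} = - 5 x$ ($G{\left(x \right)} = x \left(-5\right) = - 5 x$)
$K + G{\left(a \right)} = -47610 - 620 = -48230$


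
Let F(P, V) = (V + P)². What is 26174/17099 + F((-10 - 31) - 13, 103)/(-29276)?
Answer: 725215325/500590324 ≈ 1.4487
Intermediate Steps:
F(P, V) = (P + V)²
26174/17099 + F((-10 - 31) - 13, 103)/(-29276) = 26174/17099 + (((-10 - 31) - 13) + 103)²/(-29276) = 26174*(1/17099) + ((-41 - 13) + 103)²*(-1/29276) = 26174/17099 + (-54 + 103)²*(-1/29276) = 26174/17099 + 49²*(-1/29276) = 26174/17099 + 2401*(-1/29276) = 26174/17099 - 2401/29276 = 725215325/500590324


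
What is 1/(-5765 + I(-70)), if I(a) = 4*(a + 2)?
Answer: -1/6037 ≈ -0.00016565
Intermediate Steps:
I(a) = 8 + 4*a (I(a) = 4*(2 + a) = 8 + 4*a)
1/(-5765 + I(-70)) = 1/(-5765 + (8 + 4*(-70))) = 1/(-5765 + (8 - 280)) = 1/(-5765 - 272) = 1/(-6037) = -1/6037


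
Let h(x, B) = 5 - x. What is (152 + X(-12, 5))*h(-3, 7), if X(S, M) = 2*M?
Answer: 1296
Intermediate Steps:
(152 + X(-12, 5))*h(-3, 7) = (152 + 2*5)*(5 - 1*(-3)) = (152 + 10)*(5 + 3) = 162*8 = 1296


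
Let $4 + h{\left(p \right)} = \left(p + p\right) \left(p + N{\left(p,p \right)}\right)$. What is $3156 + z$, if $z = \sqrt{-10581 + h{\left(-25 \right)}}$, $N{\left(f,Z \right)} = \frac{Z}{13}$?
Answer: $3156 + \frac{3 i \sqrt{173485}}{13} \approx 3156.0 + 96.119 i$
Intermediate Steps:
$N{\left(f,Z \right)} = \frac{Z}{13}$ ($N{\left(f,Z \right)} = Z \frac{1}{13} = \frac{Z}{13}$)
$h{\left(p \right)} = -4 + \frac{28 p^{2}}{13}$ ($h{\left(p \right)} = -4 + \left(p + p\right) \left(p + \frac{p}{13}\right) = -4 + 2 p \frac{14 p}{13} = -4 + \frac{28 p^{2}}{13}$)
$z = \frac{3 i \sqrt{173485}}{13}$ ($z = \sqrt{-10581 - \left(4 - \frac{28 \left(-25\right)^{2}}{13}\right)} = \sqrt{-10581 + \left(-4 + \frac{28}{13} \cdot 625\right)} = \sqrt{-10581 + \left(-4 + \frac{17500}{13}\right)} = \sqrt{-10581 + \frac{17448}{13}} = \sqrt{- \frac{120105}{13}} = \frac{3 i \sqrt{173485}}{13} \approx 96.119 i$)
$3156 + z = 3156 + \frac{3 i \sqrt{173485}}{13}$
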